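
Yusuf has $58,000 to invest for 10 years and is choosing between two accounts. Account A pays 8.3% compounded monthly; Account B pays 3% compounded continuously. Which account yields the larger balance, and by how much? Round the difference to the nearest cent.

Account A, by $54,341.17

A: (1 + 0.083/12)^120 ≈ 2.28677550954, so 58,000 × 2.28677550954 ≈ 132,632.9796.
B: e^(0.03·10) = e^0.3 ≈ 1.3498588076, so 58,000 × 1.3498588076 ≈ 78,291.8108.
Difference ≈ 54,341.1687 in favor of A.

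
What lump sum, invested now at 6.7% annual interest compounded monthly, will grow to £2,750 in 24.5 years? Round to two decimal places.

£535.08

Growth factor = (1 + 0.067/12)^294 ≈ 5.139390359.
P = 2,750/5.139390359 ≈ 535.0829.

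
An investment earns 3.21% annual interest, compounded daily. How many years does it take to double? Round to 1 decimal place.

21.6 years

(1 + 0.0000879452)^(365t) = 2.
365t = ln 2 / ln(1 + 0.0000879452) ≈ 0.69315/8.79413e-05 ≈ 7881.9267.
t ≈ 21.5943.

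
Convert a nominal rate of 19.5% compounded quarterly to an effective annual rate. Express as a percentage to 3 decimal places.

One year is 4 periods at 0.04875 each: (1 + 0.04875)^4 ≈ 1.209728.
EAR = 1.209728 − 1 ≈ 20.97285%.

20.973%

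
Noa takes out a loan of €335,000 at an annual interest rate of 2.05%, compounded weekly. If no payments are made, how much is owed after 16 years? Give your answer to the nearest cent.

€465,013.25

Growth factor = (1 + 0.0205/52)^832 ≈ 1.38809924701.
A ≈ 335,000 × 1.38809924701 ≈ 465,013.2477.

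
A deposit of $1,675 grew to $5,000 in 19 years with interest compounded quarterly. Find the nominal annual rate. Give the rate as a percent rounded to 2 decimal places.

5.80%

The 76-period growth factor is 5,000/1,675 = 2.98507.
r/4 = 2.98507^(1/76) − 1 ≈ 0.0144938, so r ≈ 4·0.0144938 = 5.79753%.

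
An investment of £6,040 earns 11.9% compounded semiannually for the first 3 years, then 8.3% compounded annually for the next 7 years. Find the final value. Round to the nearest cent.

£14,929.38

After 3 years at 11.9%: 6,040 × 1.4145091668 ≈ 8,543.6354.
Then 7 years at 8.3%: 8,543.6354 × 1.7474276218 ≈ 14,929.3844.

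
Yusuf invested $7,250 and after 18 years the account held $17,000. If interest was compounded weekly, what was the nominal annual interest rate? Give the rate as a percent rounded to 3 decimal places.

4.737%

The 936-period growth factor is 17,000/7,250 = 2.34483.
r/52 = 2.34483^(1/936) − 1 ≈ 0.000910897, so r ≈ 52·0.000910897 = 4.73667%.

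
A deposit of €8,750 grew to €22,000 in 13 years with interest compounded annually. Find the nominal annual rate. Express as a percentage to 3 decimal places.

7.350%

(1 + r)^13 = 22,000/8,750 = 2.51429.
1 + r = 2.51429^(1/13) ≈ 1.073498, so r ≈ 0.0734977.
r ≈ 7.34977%.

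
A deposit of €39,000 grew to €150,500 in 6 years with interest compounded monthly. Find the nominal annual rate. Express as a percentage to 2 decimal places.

22.72%

(1 + r/12)^72 = 150,500/39,000 = 3.85897.
1 + r/12 = 3.85897^(1/72) ≈ 1.018933, so r/12 ≈ 0.0189326.
r ≈ 12·0.0189326 = 22.71908%.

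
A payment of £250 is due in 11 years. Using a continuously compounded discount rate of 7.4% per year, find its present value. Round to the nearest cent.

£110.77

P = A·e^(−rt) = 250·e^(−0.814).
e^(−0.814) ≈ 0.443082188, so P ≈ 110.7705.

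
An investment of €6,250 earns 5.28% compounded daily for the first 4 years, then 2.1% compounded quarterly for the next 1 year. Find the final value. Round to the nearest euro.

€7,883

Phase 1: 6,250·(1 + 0.0528/365)^1460 ≈ 7,719.6281.
Phase 2: 7,719.6281·(1 + 0.00525)^4 ≈ 7,883.0214.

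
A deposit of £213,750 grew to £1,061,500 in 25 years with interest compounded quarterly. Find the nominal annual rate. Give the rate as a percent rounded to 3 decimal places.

6.462%

(1 + r/4)^100 = 1,061,500/213,750 = 4.96608.
1 + r/4 = 4.96608^(1/100) ≈ 1.016155, so r/4 ≈ 0.0161554.
r ≈ 4·0.0161554 = 6.46217%.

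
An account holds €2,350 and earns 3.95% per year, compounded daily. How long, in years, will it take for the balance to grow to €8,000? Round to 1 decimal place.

We need (1 + 0.000108219)^(365t) = 3.4043, so 365t = ln 3.4043 / ln 1.000108 ≈ 11320.4750.
t ≈ 11320.4750/365 = 31.0150 years.

31.0 years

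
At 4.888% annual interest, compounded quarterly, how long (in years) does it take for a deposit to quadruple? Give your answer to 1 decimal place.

(1 + 0.01222)^(4t) = 4.
4t = ln 4 / ln(1 + 0.01222) ≈ 1.3863/0.0121459 ≈ 114.1365.
t ≈ 28.5341.

28.5 years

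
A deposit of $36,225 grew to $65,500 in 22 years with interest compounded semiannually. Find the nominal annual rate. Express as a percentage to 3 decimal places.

The 44-period growth factor is 65,500/36,225 = 1.80814.
r/2 = 1.80814^(1/44) − 1 ≈ 0.0135524, so r ≈ 2·0.0135524 = 2.71048%.

2.710%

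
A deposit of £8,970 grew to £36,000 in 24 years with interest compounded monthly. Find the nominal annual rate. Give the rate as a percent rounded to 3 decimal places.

5.804%

(1 + r/12)^288 = 36,000/8,970 = 4.01338.
1 + r/12 = 4.01338^(1/288) ≈ 1.004837, so r/12 ≈ 0.00483678.
r ≈ 12·0.00483678 = 5.80413%.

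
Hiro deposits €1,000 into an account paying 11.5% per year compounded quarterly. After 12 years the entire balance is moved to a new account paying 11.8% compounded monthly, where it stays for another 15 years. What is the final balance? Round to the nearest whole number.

€22,689

After 12 years at 11.5%: 1,000 × 3.8982771707 ≈ 3,898.2772.
Then 15 years at 11.8%: 3,898.2772 × 5.8203135349 ≈ 22,689.1954.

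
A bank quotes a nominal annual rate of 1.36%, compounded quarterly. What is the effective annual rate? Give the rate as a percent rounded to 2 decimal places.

One year is 4 periods at 0.0034 each: (1 + 0.0034)^4 ≈ 1.01367.
EAR = 1.01367 − 1 ≈ 1.36695%.

1.37%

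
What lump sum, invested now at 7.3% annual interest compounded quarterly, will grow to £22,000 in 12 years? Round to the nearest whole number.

Periodic rate = 7.3%/4 = 0.01825; 48 periods.
P = 22,000/(1 + 0.01825)^48 ≈ 22,000/2.3823858469 ≈ 9,234.4404.

£9,234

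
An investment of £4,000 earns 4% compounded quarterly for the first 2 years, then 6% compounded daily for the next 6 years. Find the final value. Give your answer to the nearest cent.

After 2 years at 4%: 4,000 × 1.082856706 ≈ 4,331.4268.
Then 6 years at 6%: 4,331.4268 × 1.433287009 ≈ 6,208.1778.

£6,208.18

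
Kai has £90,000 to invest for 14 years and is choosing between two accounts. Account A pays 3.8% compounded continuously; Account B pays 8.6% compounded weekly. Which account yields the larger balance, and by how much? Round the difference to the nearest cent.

A: e^(0.038·14) = e^0.532 ≈ 1.70233357337, so 90,000 × 1.70233357337 ≈ 153,210.0216.
B: (1 + 0.086/52)^728 ≈ 3.33011048122, so 90,000 × 3.33011048122 ≈ 299,709.9433.
Difference ≈ 146,499.9217 in favor of B.

Account B, by £146,499.92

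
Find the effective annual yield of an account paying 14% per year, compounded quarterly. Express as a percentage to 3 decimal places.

14.752%

EAR = (1 + 14%/4)^4 − 1 = (1 + 0.035)^4 − 1.
(1 + 0.035)^4 ≈ 1.147523, so EAR ≈ 14.75230%.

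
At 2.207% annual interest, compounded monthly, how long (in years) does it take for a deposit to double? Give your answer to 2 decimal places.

31.44 years

(1 + 0.00183917)^(12t) = 2.
12t = ln 2 / ln(1 + 0.00183917) ≈ 0.69315/0.00183748 ≈ 377.2276.
t ≈ 31.4356.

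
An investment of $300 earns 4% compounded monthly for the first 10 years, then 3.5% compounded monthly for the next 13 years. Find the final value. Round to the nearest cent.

$704.48

After 10 years at 4%: 300 × 1.49083268 ≈ 447.2498.
Then 13 years at 3.5%: 447.2498 × 1.5751299 ≈ 704.4765.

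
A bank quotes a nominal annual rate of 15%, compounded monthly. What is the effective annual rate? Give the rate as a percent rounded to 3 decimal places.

One year is 12 periods at 0.0125 each: (1 + 0.0125)^12 ≈ 1.160755.
EAR = 1.160755 − 1 ≈ 16.07545%.

16.075%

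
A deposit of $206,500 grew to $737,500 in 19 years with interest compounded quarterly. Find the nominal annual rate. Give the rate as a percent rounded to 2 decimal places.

(1 + r/4)^76 = 737,500/206,500 = 3.57143.
1 + r/4 = 3.57143^(1/76) ≈ 1.016891, so r/4 ≈ 0.0168906.
r ≈ 4·0.0168906 = 6.75624%.

6.76%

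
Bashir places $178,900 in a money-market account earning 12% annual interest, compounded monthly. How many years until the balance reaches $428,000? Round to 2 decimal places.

We need (1 + 0.01)^(12t) = 2.3924, so 12t = ln 2.3924 / ln 1.01 ≈ 87.6650.
t ≈ 87.6650/12 = 7.3054 years.

7.31 years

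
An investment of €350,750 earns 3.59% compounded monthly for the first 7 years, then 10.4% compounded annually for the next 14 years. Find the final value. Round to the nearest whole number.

€1,801,109

After 7 years at 3.59%: 350,750 × 1.285213490639 ≈ 450,788.6318.
Then 14 years at 10.4%: 450,788.6318 × 3.995462211284 ≈ 1,801,108.9438.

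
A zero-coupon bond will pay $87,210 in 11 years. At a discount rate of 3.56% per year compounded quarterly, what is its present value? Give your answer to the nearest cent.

Growth factor = (1 + 0.0089)^44 ≈ 1.4767853299.
P = 87,210/1.4767853299 ≈ 59,053.9452.

$59,053.95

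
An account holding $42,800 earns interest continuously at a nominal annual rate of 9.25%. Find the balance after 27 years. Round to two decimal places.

A = P·e^(rt) = 42,800·e^(0.0925·27) = 42,800·e^2.4975.
e^2.4975 ≈ 12.1520757644, so A ≈ 520,108.8427.

$520,108.84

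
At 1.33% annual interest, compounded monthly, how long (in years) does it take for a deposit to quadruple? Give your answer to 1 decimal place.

(1 + 0.00110833)^(12t) = 4.
12t = ln 4 / ln(1 + 0.00110833) ≈ 1.3863/0.00110772 ≈ 1251.4849.
t ≈ 104.2904.

104.3 years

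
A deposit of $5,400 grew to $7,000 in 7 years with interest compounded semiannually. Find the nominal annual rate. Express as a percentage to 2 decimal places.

The 14-period growth factor is 7,000/5,400 = 1.2963.
r/2 = 1.2963^(1/14) − 1 ≈ 0.0187094, so r ≈ 2·0.0187094 = 3.74188%.

3.74%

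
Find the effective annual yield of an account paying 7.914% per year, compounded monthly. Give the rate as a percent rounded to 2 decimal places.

8.21%

EAR = (1 + 7.914%/12)^12 − 1 = (1 + 0.006595)^12 − 1.
(1 + 0.006595)^12 ≈ 1.082075, so EAR ≈ 8.20747%.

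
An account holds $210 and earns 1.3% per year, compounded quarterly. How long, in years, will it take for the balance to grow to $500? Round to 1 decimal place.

66.8 years

(1 + 0.00325)^(4t) = 500/210 = 2.381.
4t·ln(1 + 0.00325) = ln(2.381); 4t = 0.8675/0.00324473 ≈ 267.3568.
t ≈ 66.8392 years.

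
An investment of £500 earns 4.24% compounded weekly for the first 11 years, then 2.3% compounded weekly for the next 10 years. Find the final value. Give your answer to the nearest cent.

£1,003.02

Phase 1: 500·(1 + 0.0424/52)^572 ≈ 796.9708.
Phase 2: 796.9708·(1 + 0.023/52)^520 ≈ 1,003.0165.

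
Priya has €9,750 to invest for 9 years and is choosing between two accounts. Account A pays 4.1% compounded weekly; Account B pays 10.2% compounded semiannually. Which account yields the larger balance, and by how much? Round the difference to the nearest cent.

Account B, by €9,770.81

A: (1 + 0.041/52)^468 ≈ 1.4460773364, so 9,750 × 1.4460773364 ≈ 14,099.2540.
B: (1 + 0.051)^18 ≈ 2.4482112457, so 9,750 × 2.4482112457 ≈ 23,870.0596.
Difference ≈ 9,770.8056 in favor of B.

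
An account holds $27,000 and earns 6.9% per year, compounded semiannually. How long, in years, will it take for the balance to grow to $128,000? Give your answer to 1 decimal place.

We need (1 + 0.0345)^(2t) = 4.7407, so 2t = ln 4.7407 / ln 1.0345 ≈ 45.8808.
t ≈ 45.8808/2 = 22.9404 years.

22.9 years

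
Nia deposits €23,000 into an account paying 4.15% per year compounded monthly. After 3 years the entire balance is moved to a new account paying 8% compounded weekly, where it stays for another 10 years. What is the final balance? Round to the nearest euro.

€57,926

Phase 1: 23,000·(1 + 0.0415/12)^36 ≈ 26,043.7920.
Phase 2: 26,043.7920·(1 + 0.08/52)^520 ≈ 57,925.9039.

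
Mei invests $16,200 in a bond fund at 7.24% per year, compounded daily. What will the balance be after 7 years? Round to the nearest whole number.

$26,890

Growth factor = (1 + 0.0724/365)^2555 ≈ 1.6598873576.
A ≈ 16,200 × 1.6598873576 ≈ 26,890.1752.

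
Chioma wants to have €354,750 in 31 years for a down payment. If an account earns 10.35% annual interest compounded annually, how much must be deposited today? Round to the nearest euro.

€16,749

Growth factor = (1 + 0.1035)^31 ≈ 21.1808050243.
P = 354,750/21.1808050243 ≈ 16,748.6552.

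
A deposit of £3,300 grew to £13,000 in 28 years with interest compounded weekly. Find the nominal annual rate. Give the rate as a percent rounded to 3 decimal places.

4.899%

The 1456-period growth factor is 13,000/3,300 = 3.93939.
r/52 = 3.93939^(1/1456) − 1 ≈ 0.000942083, so r ≈ 52·0.000942083 = 4.89883%.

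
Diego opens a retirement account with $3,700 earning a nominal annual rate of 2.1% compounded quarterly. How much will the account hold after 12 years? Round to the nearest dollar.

Periodic rate = 2.1%/4 = 0.00525; periods = 4·12 = 48.
A = 3,700·(1 + 0.00525)^48 ≈ 3,700·1.285748201 ≈ 4,757.2683.

$4,757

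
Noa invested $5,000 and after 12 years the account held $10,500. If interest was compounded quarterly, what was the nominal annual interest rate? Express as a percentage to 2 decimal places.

6.23%

(1 + r/4)^48 = 10,500/5,000 = 2.1.
1 + r/4 = 2.1^(1/48) ≈ 1.015577, so r/4 ≈ 0.0155771.
r ≈ 4·0.0155771 = 6.23084%.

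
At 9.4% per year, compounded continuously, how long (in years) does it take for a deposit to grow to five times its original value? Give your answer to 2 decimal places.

17.12 years

e^(0.094t) = 5, so 0.094t = ln 5 ≈ 1.6094.
t ≈ 1.6094/0.094 ≈ 17.1217.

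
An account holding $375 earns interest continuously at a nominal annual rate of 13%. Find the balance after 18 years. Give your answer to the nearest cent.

$3,892.96

A = P·e^(rt) = 375·e^(0.13·18) = 375·e^2.34.
e^2.34 ≈ 10.38123656, so A ≈ 3,892.9637.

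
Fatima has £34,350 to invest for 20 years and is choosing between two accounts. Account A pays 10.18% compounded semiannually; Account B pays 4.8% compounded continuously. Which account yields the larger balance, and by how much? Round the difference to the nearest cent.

Account A growth factor: (1 + 0.0509)^40 ≈ 7.28543824913; balance ≈ 250,254.8039.
Account B growth factor: e^(0.048·20) = e^0.96 ≈ 2.6116964734; balance ≈ 89,711.7739.
Account A is larger by 160,543.0300.

Account A, by £160,543.03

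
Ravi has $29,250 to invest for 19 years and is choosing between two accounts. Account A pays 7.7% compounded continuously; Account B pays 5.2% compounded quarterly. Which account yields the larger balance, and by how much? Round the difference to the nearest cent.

Account A, by $48,265.00

A: e^(0.077·19) = e^1.463 ≈ 4.31889680314, so 29,250 × 4.31889680314 ≈ 126,327.7315.
B: (1 + 0.013)^76 ≈ 2.6688111745, so 29,250 × 2.6688111745 ≈ 78,062.7269.
Difference ≈ 48,265.0046 in favor of A.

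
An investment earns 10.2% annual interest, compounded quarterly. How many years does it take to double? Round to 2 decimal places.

6.88 years

(1 + 0.0255)^(4t) = 2.
4t = ln 2 / ln(1 + 0.0255) ≈ 0.69315/0.0251803 ≈ 27.5274.
t ≈ 6.8818.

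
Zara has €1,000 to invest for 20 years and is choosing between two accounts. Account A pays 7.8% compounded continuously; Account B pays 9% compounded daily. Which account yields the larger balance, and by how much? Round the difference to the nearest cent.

Account B, by €1,289.48

A: e^(0.078·20) = e^1.56 ≈ 4.758821245, so 1,000 × 4.758821245 ≈ 4,758.8212.
B: (1 + 0.09/365)^7300 ≈ 6.048305309, so 1,000 × 6.048305309 ≈ 6,048.3053.
Difference ≈ 1,289.4841 in favor of B.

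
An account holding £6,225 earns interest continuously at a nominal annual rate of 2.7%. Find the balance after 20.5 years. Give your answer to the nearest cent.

£10,827.33

A = P·e^(rt) = 6,225·e^(0.027·20.5) = 6,225·e^0.5535.
e^0.5535 ≈ 1.739330032, so A ≈ 10,827.3294.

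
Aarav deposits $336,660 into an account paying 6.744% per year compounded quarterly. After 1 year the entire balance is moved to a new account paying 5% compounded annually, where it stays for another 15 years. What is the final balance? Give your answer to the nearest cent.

Phase 1: 336,660·(1 + 0.01686)^4 ≈ 359,945.0246.
Phase 2: 359,945.0246·(1 + 0.05)^15 ≈ 748,299.8546.

$748,299.85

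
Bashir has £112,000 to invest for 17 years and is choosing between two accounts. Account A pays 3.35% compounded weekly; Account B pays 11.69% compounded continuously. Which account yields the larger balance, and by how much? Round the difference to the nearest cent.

Account B, by £619,219.93

Account A growth factor: (1 + 0.0335/52)^884 ≈ 1.7670590907; balance ≈ 197,910.6182.
Account B growth factor: e^(0.1169·17) = e^1.9873 ≈ 7.29580846229; balance ≈ 817,130.5478.
Account B is larger by 619,219.9296.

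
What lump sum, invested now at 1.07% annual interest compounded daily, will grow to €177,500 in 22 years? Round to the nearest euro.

€140,271

Periodic rate = 1.07%/365 = 0.0000293151; 8030 periods.
P = 177,500/(1 + 0.0107/365)^8030 ≈ 177,500/1.26541046737 ≈ 140,270.6905.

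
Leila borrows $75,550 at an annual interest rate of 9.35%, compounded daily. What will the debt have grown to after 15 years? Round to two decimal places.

$307,082.08

Periodic rate = 9.35%/365 = 0.000256164; periods = 365·15 = 5475.
A = 75,550·(1 + 0.0935/365)^5475 ≈ 75,550·4.06462055971 ≈ 307,082.0833.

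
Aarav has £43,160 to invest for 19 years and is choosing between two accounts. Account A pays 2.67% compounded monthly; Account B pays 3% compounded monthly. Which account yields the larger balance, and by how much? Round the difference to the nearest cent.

Account B, by £4,624.35

A: (1 + 0.002225)^228 ≈ 1.6598653166, so 43,160 × 1.6598653166 ≈ 71,639.7871.
B: (1 + 0.0025)^228 ≈ 1.7670097043, so 43,160 × 1.7670097043 ≈ 76,264.1388.
Difference ≈ 4,624.3518 in favor of B.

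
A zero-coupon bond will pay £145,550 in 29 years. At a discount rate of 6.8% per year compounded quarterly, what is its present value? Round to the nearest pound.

Periodic rate = 6.8%/4 = 0.017; 116 periods.
P = 145,550/(1 + 0.017)^116 ≈ 145,550/7.06692592407 ≈ 20,595.9425.

£20,596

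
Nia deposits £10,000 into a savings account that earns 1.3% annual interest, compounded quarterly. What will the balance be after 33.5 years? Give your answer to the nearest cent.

Growth factor = (1 + 0.00325)^134 ≈ 1.5446445854.
A ≈ 10,000 × 1.5446445854 ≈ 15,446.4459.

£15,446.45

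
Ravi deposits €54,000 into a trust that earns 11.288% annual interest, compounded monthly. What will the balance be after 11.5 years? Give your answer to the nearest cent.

Growth factor = (1 + 0.11288/12)^138 ≈ 3.64025061313.
A ≈ 54,000 × 3.64025061313 ≈ 196,573.5331.

€196,573.53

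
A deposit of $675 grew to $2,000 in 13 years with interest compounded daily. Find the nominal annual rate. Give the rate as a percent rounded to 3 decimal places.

The 4745-period growth factor is 2,000/675 = 2.96296.
r/365 = 2.96296^(1/4745) − 1 ≈ 0.000228939, so r ≈ 365·0.000228939 = 8.35626%.

8.356%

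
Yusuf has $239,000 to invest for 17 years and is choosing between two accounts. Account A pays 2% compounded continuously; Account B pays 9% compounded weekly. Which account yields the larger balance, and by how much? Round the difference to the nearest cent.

Account B, by $766,503.04

A: e^(0.02·17) = e^0.34 ≈ 1.40494759056, so 239,000 × 1.40494759056 ≈ 335,782.4741.
B: (1 + 0.09/52)^884 ≈ 4.612073261685, so 239,000 × 4.612073261685 ≈ 1,102,285.5095.
Difference ≈ 766,503.0354 in favor of B.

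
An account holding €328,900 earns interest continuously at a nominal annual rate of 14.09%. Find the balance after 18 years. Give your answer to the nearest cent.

€4,154,526.55

A = P·e^(rt) = 328,900·e^(0.1409·18) = 328,900·e^2.5362.
e^2.5362 ≈ 12.63157965252, so A ≈ 4,154,526.5477.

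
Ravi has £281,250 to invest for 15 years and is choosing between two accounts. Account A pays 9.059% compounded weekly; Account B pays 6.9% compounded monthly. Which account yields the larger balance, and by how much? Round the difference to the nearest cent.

A: (1 + 0.09059/52)^780 ≈ 3.887116939351, so 281,250 × 3.887116939351 ≈ 1,093,251.6392.
B: (1 + 0.00575)^180 ≈ 2.80677386376, so 281,250 × 2.80677386376 ≈ 789,405.1492.
Difference ≈ 303,846.4900 in favor of A.

Account A, by £303,846.49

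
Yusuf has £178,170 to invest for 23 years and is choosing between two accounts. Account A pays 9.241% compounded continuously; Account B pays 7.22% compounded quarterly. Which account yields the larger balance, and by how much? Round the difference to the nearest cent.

Account A, by £568,609.74

Account A growth factor: e^(0.09241·23) = e^2.12543 ≈ 8.376498608232; balance ≈ 1,492,440.7570.
Account B growth factor: (1 + 0.01805)^92 ≈ 5.18510981535; balance ≈ 923,831.0158.
Account A is larger by 568,609.7412.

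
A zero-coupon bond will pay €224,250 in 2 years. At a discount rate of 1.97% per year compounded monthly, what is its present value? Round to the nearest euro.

Periodic rate = 1.97%/12 = 0.00164167; 24 periods.
P = 224,250/(1 + 0.0197/12)^24 ≈ 224,250/1.04015287185 ≈ 215,593.3095.

€215,593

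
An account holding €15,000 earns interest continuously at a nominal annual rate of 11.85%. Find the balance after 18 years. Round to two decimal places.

€126,602.24

A = P·e^(rt) = 15,000·e^(0.1185·18) = 15,000·e^2.133.
e^2.133 ≈ 8.44014931667, so A ≈ 126,602.2398.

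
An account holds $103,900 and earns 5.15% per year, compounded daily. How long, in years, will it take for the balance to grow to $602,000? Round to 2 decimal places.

We need (1 + 0.000141096)^(365t) = 5.794, so 365t = ln 5.794 / ln 1.000141 ≈ 12452.1875.
t ≈ 12452.1875/365 = 34.1156 years.

34.12 years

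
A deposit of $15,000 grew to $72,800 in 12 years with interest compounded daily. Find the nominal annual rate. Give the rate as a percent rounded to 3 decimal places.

The 4380-period growth factor is 72,800/15,000 = 4.85333.
r/365 = 4.85333^(1/4380) − 1 ≈ 0.000360719, so r ≈ 365·0.000360719 = 13.16626%.

13.166%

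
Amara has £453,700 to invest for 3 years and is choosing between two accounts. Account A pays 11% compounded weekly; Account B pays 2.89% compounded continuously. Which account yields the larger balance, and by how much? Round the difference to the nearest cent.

A: (1 + 0.11/52)^156 ≈ 1.39048339517, so 453,700 × 1.39048339517 ≈ 630,862.3164.
B: e^(0.0289·3) = e^0.0867 ≈ 1.0905694598, so 453,700 × 1.0905694598 ≈ 494,791.3639.
Difference ≈ 136,070.9525 in favor of A.

Account A, by £136,070.95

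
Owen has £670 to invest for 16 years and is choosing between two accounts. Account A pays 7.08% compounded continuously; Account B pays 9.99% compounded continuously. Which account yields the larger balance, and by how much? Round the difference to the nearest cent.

Account B, by £1,233.32

Account A growth factor: e^(0.0708·16) = e^1.1328 ≈ 3.104336485; balance ≈ 2,079.9054.
Account B growth factor: e^(0.0999·16) = e^1.5984 ≈ 4.945113909; balance ≈ 3,313.2263.
Account B is larger by 1,233.3209.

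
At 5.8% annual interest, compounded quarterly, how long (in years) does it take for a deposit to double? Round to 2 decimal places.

(1 + 0.0145)^(4t) = 2.
4t = ln 2 / ln(1 + 0.0145) ≈ 0.69315/0.0143959 ≈ 48.1490.
t ≈ 12.0372.

12.04 years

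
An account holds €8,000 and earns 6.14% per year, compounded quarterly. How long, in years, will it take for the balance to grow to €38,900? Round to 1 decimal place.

26.0 years

(1 + 0.01535)^(4t) = 38,900/8,000 = 4.8625.
4t·ln(1 + 0.01535) = ln(4.8625); 4t = 1.5816/0.0152334 ≈ 103.8215.
t ≈ 25.9554 years.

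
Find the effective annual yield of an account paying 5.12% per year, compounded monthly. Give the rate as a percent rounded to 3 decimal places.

5.242%

One year is 12 periods at 0.00426667 each: (1 + 0.00426667)^12 ≈ 1.052419.
EAR = 1.052419 − 1 ≈ 5.24187%.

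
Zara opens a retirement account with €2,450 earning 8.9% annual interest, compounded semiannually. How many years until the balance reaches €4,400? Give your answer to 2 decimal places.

6.72 years

We need (1 + 0.0445)^(2t) = 1.7959, so 2t = ln 1.7959 / ln 1.0445 ≈ 13.4483.
t ≈ 13.4483/2 = 6.7242 years.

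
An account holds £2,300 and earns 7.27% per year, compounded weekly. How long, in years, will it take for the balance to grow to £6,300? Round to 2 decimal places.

(1 + 0.00139808)^(52t) = 6,300/2,300 = 2.7391.
52t·ln(1 + 0.00139808) = ln(2.7391); 52t = 1.0076/0.0013971 ≈ 721.2369.
t ≈ 13.8699 years.

13.87 years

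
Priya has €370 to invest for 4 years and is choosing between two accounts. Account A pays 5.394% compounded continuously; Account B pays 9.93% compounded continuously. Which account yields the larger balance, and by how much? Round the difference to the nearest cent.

Account B, by €91.33

A: e^(0.05394·4) = e^0.21576 ≈ 1.24080455, so 370 × 1.24080455 ≈ 459.0977.
B: e^(0.0993·4) = e^0.3972 ≈ 1.48765343, so 370 × 1.48765343 ≈ 550.4318.
Difference ≈ 91.3341 in favor of B.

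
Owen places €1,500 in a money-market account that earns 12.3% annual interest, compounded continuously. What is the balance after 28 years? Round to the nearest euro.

A = P·e^(rt) = 1,500·e^(0.123·28) = 1,500·e^3.444.
e^3.444 ≈ 31.31195583, so A ≈ 46,967.9337.

€46,968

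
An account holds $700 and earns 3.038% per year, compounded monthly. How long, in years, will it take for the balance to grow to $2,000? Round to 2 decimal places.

34.60 years

We need (1 + 0.00253167)^(12t) = 2.8571, so 12t = ln 2.8571 / ln 1.002532 ≈ 415.2010.
t ≈ 415.2010/12 = 34.6001 years.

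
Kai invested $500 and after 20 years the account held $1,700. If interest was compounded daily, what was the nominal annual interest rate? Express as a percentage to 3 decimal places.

The 7300-period growth factor is 1,700/500 = 3.4.
r/365 = 3.4^(1/7300) − 1 ≈ 0.000167655, so r ≈ 365·0.000167655 = 6.11939%.

6.119%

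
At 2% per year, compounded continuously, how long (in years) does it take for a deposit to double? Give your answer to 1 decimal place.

e^(0.02t) = 2, so 0.02t = ln 2 ≈ 0.69315.
t ≈ 0.69315/0.02 ≈ 34.6574.

34.7 years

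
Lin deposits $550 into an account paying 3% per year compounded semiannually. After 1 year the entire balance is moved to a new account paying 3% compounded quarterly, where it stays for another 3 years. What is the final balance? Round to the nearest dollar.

$620

After 1 years at 3%: 550 × 1.030225 ≈ 566.6237.
Then 3 years at 3%: 566.6237 × 1.0938069 ≈ 619.7770.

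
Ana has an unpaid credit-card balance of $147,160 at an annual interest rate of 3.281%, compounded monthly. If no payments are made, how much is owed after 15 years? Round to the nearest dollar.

$240,567

Periodic rate = 3.281%/12 = 0.00273417; periods = 12·15 = 180.
A = 147,160·(1 + 0.03281/12)^180 ≈ 147,160·1.63473124356 ≈ 240,567.0498.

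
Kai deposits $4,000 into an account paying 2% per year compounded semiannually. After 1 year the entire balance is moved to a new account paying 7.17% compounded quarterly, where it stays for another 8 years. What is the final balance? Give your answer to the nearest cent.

Phase 1: 4,000·(1 + 0.01)^2 ≈ 4,080.4000.
Phase 2: 4,080.4000·(1 + 0.017925)^32 ≈ 7,204.5643.

$7,204.56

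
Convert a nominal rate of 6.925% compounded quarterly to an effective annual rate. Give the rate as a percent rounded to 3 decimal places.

7.107%

One year is 4 periods at 0.0173125 each: (1 + 0.0173125)^4 ≈ 1.071069.
EAR = 1.071069 − 1 ≈ 7.10692%.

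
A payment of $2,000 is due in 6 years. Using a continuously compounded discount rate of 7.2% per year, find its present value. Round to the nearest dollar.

$1,298

P = A·e^(−rt) = 2,000·e^(−0.432).
e^(−0.432) ≈ 0.6492093767, so P ≈ 1,298.4188.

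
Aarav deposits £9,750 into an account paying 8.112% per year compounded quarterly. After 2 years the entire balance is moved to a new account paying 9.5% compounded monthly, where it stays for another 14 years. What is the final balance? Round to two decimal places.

After 2 years at 8.112%: 9,750 × 1.1742349104 ≈ 11,448.7904.
Then 14 years at 9.5%: 11,448.7904 × 3.7612939658 ≈ 43,062.2662.

£43,062.27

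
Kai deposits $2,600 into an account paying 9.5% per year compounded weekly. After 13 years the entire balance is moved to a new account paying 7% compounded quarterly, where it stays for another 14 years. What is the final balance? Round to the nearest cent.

$23,592.02

After 13 years at 9.5%: 2,600 × 3.4345064996 ≈ 8,929.7169.
Then 14 years at 7%: 8,929.7169 × 2.6419670826 ≈ 23,592.0181.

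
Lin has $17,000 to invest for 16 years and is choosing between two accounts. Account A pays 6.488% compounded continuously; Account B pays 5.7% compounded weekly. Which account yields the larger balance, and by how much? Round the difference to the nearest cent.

A: e^(0.06488·16) = e^1.03808 ≈ 2.8237901292, so 17,000 × 2.8237901292 ≈ 48,004.4322.
B: (1 + 0.057/52)^832 ≈ 2.4880531043, so 17,000 × 2.4880531043 ≈ 42,296.9028.
Difference ≈ 5,707.5294 in favor of A.

Account A, by $5,707.53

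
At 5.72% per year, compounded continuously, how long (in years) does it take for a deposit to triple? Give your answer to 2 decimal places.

e^(0.0572t) = 3, so 0.0572t = ln 3 ≈ 1.0986.
t ≈ 1.0986/0.0572 ≈ 19.2065.

19.21 years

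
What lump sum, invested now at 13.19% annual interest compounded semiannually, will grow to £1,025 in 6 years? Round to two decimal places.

Periodic rate = 13.19%/2 = 0.06595; 12 periods.
P = 1,025/(1 + 0.06595)^12 ≈ 1,025/2.151998712 ≈ 476.3014.

£476.30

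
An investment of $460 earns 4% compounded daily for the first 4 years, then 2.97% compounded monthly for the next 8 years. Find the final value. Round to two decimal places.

Phase 1: 460·(1 + 0.04/365)^1460 ≈ 539.8103.
Phase 2: 539.8103·(1 + 0.002475)^96 ≈ 684.3874.

$684.39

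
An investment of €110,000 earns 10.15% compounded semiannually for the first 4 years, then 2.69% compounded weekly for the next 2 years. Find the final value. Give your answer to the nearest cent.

€172,483.23

Phase 1: 110,000·(1 + 0.05075)^8 ≈ 163,451.1101.
Phase 2: 163,451.1101·(1 + 0.0269/52)^104 ≈ 172,483.2300.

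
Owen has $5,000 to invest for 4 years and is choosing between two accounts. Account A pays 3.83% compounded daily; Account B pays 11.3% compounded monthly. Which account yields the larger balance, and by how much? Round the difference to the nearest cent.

Account B, by $2,012.92

Account A growth factor: (1 + 0.0383/365)^1460 ≈ 1.165548699; balance ≈ 5,827.7435.
Account B growth factor: (1 + 0.113/12)^48 ≈ 1.568131997; balance ≈ 7,840.6600.
Account B is larger by 2,012.9165.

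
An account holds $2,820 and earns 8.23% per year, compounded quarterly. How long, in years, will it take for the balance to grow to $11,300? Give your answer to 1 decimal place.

17.0 years

We need (1 + 0.020575)^(4t) = 4.0071, so 4t = ln 4.0071 / ln 1.020575 ≈ 68.1554.
t ≈ 68.1554/4 = 17.0388 years.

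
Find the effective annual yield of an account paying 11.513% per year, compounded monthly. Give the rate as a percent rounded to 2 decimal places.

EAR = (1 + 11.513%/12)^12 − 1 = (1 + 0.00959417)^12 − 1.
(1 + 0.00959417)^12 ≈ 1.121404, so EAR ≈ 12.14037%.

12.14%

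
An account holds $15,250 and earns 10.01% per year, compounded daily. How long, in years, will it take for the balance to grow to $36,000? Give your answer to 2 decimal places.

(1 + 0.000274247)^(365t) = 36,000/15,250 = 2.3607.
365t·ln(1 + 0.000274247) = ln(2.3607); 365t = 0.85894/0.000274209 ≈ 3132.4264.
t ≈ 8.5820 years.

8.58 years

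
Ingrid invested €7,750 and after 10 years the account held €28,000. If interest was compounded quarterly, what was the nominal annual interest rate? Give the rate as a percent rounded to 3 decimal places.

(1 + r/4)^40 = 28,000/7,750 = 3.6129.
1 + r/4 = 3.6129^(1/40) ≈ 1.032634, so r/4 ≈ 0.032634.
r ≈ 4·0.032634 = 13.05359%.

13.054%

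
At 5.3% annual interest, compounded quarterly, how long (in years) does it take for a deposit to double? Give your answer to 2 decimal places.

(1 + 0.01325)^(4t) = 2.
4t = ln 2 / ln(1 + 0.01325) ≈ 0.69315/0.013163 ≈ 52.6588.
t ≈ 13.1647.

13.16 years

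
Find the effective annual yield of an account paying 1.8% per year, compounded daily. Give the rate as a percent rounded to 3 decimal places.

EAR = (1 + 1.8%/365)^365 − 1 = (1 + 0.0000493151)^365 − 1.
(1 + 0.0000493151)^365 ≈ 1.018163, so EAR ≈ 1.81625%.

1.816%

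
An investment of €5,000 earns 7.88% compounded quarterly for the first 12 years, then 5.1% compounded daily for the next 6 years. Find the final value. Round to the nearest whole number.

Phase 1: 5,000·(1 + 0.0197)^48 ≈ 12,753.9917.
Phase 2: 12,753.9917·(1 + 0.051/365)^2190 ≈ 17,319.3249.

€17,319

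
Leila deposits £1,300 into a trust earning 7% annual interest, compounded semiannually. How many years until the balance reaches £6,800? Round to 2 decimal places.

24.05 years

(1 + 0.035)^(2t) = 6,800/1,300 = 5.2308.
2t·ln(1 + 0.035) = ln(5.2308); 2t = 1.6546/0.0344014 ≈ 48.0956.
t ≈ 24.0478 years.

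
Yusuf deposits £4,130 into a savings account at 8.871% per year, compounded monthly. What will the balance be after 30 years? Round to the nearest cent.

£58,544.60

Growth factor = (1 + 0.0073925)^360 ≈ 14.175446976.
A ≈ 4,130 × 14.175446976 ≈ 58,544.5960.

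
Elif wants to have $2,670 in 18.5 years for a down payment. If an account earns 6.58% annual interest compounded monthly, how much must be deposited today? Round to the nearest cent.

$793.03

Growth factor = (1 + 0.0658/12)^222 ≈ 3.366840338.
P = 2,670/3.366840338 ≈ 793.0284.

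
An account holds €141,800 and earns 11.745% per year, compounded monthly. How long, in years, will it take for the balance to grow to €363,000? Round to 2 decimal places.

8.04 years

(1 + 0.0097875)^(12t) = 363,000/141,800 = 2.5599.
12t·ln(1 + 0.0097875) = ln(2.5599); 12t = 0.93999/0.00973991 ≈ 96.5086.
t ≈ 8.0424 years.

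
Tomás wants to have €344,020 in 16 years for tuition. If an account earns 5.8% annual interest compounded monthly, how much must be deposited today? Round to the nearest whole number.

Periodic rate = 5.8%/12 = 0.00483333; 192 periods.
P = 344,020/(1 + 0.058/12)^192 ≈ 344,020/2.52379705062 ≈ 136,310.4850.

€136,310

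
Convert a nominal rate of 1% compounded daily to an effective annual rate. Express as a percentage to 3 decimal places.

One year is 365 periods at 0.0000273973 each: (1 + 0.0000273973)^365 ≈ 1.01005.
EAR = 1.01005 − 1 ≈ 1.00500%.

1.005%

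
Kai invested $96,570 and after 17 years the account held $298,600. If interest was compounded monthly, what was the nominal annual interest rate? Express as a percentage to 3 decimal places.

6.659%

(1 + r/12)^204 = 298,600/96,570 = 3.09206.
1 + r/12 = 3.09206^(1/204) ≈ 1.005549, so r/12 ≈ 0.00554885.
r ≈ 12·0.00554885 = 6.65862%.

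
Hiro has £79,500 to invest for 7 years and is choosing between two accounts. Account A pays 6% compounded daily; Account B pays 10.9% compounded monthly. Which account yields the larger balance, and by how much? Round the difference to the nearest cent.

A: (1 + 0.06/365)^2555 ≈ 1.52190902334, so 79,500 × 1.52190902334 ≈ 120,991.7674.
B: (1 + 0.109/12)^84 ≈ 2.13732607624, so 79,500 × 2.13732607624 ≈ 169,917.4231.
Difference ≈ 48,925.6557 in favor of B.

Account B, by £48,925.66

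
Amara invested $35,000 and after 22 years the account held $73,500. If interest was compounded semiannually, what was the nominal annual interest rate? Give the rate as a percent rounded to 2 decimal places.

3.40%

The 44-period growth factor is 73,500/35,000 = 2.1.
r/2 = 2.1^(1/44) − 1 ≈ 0.0170052, so r ≈ 2·0.0170052 = 3.40104%.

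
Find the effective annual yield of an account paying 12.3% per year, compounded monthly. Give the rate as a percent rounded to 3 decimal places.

One year is 12 periods at 0.01025 each: (1 + 0.01025)^12 ≈ 1.130177.
EAR = 1.130177 − 1 ≈ 13.01766%.

13.018%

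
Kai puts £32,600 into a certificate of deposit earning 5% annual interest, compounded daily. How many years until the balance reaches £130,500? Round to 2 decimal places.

We need (1 + 0.000136986)^(365t) = 4.0031, so 365t = ln 4.0031 / ln 1.000137 ≈ 10126.2384.
t ≈ 10126.2384/365 = 27.7431 years.

27.74 years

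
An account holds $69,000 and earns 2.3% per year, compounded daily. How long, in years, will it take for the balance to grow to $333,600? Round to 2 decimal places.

68.52 years

We need (1 + 0.0000630137)^(365t) = 4.8348, so 365t = ln 4.8348 / ln 1.000063 ≈ 25008.6227.
t ≈ 25008.6227/365 = 68.5168 years.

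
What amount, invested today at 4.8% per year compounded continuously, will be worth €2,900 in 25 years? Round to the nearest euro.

P = A·e^(−rt) = 2,900·e^(−1.2).
e^(−1.2) ≈ 0.3011942119, so P ≈ 873.4632.

€873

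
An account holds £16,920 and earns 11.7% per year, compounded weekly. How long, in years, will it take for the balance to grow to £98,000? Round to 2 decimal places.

We need (1 + 0.00225)^(52t) = 5.792, so 52t = ln 5.792 / ln 1.00225 ≈ 781.5317.
t ≈ 781.5317/52 = 15.0295 years.

15.03 years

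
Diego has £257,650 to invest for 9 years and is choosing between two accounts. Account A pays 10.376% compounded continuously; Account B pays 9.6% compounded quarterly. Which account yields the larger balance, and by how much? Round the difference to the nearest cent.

A: e^(0.10376·9) = e^0.93384 ≈ 2.54426040323, so 257,650 × 2.54426040323 ≈ 655,528.6929.
B: (1 + 0.024)^36 ≈ 2.34854258277, so 257,650 × 2.34854258277 ≈ 605,101.9965.
Difference ≈ 50,426.6964 in favor of A.

Account A, by £50,426.70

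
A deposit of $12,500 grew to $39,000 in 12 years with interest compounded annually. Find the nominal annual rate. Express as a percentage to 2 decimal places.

9.95%

(1 + r)^12 = 39,000/12,500 = 3.12.
1 + r = 3.12^(1/12) ≈ 1.09946, so r ≈ 0.0994603.
r ≈ 9.94603%.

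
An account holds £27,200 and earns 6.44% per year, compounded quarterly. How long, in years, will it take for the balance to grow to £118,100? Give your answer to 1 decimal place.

We need (1 + 0.0161)^(4t) = 4.3419, so 4t = ln 4.3419 / ln 1.0161 ≈ 91.9319.
t ≈ 91.9319/4 = 22.9830 years.

23.0 years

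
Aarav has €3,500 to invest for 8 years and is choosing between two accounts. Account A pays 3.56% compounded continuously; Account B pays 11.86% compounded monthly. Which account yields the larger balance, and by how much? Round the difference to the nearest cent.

Account A growth factor: e^(0.0356·8) = e^0.2848 ≈ 1.329496102; balance ≈ 4,653.2364.
Account B growth factor: (1 + 0.1186/12)^96 ≈ 2.570606884; balance ≈ 8,997.1241.
Account B is larger by 4,343.8877.

Account B, by €4,343.89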